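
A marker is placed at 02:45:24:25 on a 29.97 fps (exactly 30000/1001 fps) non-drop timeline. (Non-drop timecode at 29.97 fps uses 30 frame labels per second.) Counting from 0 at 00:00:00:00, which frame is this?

Total seconds to the label: (2 × 3600 + 45 × 60 + 24) = 9924.
Frame index = 9924 × 30 + 25 = 297745.

frame 297745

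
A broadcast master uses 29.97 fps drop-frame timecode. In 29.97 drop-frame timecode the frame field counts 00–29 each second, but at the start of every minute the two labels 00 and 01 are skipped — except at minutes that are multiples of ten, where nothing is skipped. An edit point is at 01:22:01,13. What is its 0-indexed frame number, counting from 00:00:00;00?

Complete 10-minute blocks: 8, each 17982 frames → 143856.
Remaining 2 whole minutes in the current block: 1800 + 1 × 1798 = 3598 frames.
Within the current minute: 1 × 30 + 13 − 2 = 41 (labels ;00/;01 skipped at this minute). Total = 143856 + 3598 + 41 = 147495.

147495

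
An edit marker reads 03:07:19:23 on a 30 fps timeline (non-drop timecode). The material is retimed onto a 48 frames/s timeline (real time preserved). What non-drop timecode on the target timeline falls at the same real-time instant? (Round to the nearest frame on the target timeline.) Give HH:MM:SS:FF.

Source frame index: (3×3600 + 7×60 + 19) × 30 + 23 = 337193.
Real time: 337193 / (30) = 337193/30 s.
Target frame: (337193/30) × (48) = 2697544/5 ≈ 539508.800 → 539509.
At 48 labels/s: frame 539509 → 03:07:19:37.

03:07:19:37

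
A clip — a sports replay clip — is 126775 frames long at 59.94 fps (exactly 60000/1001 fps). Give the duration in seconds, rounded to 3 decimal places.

2115.030 seconds

Running time = 126775 × 1001/60000 = 5076071/2400 s ≈ 2115.030 s.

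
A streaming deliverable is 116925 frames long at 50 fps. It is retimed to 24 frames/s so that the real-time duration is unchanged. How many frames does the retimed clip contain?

Target frames = source frames × (target rate / source rate) = 116925 × (24)/(50) = 116925 × 12/25 = 56124.

56124 frames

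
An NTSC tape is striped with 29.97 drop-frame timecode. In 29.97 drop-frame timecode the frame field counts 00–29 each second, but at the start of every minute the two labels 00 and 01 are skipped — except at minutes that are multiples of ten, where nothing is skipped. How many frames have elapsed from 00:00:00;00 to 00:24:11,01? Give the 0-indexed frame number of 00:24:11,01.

As if non-drop at 30 labels/s: (0 × 3600 + 24 × 60 + 11) × 30 + 1 = 43531.
Minute boundaries passed: 24; those not divisible by 10: 24 − 2 = 22; dropped labels = 2 × 22 = 44.
Actual frame index = 43531 − 44 = 43487.

43487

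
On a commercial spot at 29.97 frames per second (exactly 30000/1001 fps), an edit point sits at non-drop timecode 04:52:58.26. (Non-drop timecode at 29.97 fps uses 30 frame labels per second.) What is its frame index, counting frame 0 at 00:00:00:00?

Total seconds to the label: (4 × 3600 + 52 × 60 + 58) = 17578.
Frame index = 17578 × 30 + 26 = 527366.

frame 527366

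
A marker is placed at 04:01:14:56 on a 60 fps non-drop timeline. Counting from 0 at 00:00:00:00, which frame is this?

Total seconds to the label: (4 × 3600 + 1 × 60 + 14) = 14474.
Frame index = 14474 × 60 + 56 = 868496.

frame 868496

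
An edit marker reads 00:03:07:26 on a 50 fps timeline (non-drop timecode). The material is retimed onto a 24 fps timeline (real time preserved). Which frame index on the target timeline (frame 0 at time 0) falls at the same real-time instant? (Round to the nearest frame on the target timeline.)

frame 4500

Source frame index: (0×3600 + 3×60 + 7) × 50 + 26 = 9376.
Real time: 9376 / (50) = 4688/25 s.
Target frame: (4688/25) × (24) = 112512/25 ≈ 4500.480 → 4500.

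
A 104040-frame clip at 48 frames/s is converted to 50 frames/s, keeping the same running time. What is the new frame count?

108375 frames

Target frames = source frames × (target rate / source rate) = 104040 × (50)/(48) = 104040 × 25/24 = 108375.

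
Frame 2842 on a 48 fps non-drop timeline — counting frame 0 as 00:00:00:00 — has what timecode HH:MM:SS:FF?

2842 ÷ 48 = 59 full seconds, remainder 10 frames.
59 s = 0 h 0 min 59 s.
Timecode: 00:00:59:10.

00:00:59:10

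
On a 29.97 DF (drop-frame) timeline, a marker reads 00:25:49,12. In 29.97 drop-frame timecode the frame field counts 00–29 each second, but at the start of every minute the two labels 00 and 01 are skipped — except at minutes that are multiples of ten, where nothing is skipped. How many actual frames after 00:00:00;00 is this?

As if non-drop at 30 labels/s: (0 × 3600 + 25 × 60 + 49) × 30 + 12 = 46482.
Minute boundaries passed: 25; those not divisible by 10: 25 − 2 = 23; dropped labels = 2 × 23 = 46.
Actual frame index = 46482 − 46 = 46436.

46436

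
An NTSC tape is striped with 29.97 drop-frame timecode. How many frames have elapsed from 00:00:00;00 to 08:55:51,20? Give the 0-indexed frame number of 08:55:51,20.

Complete 10-minute blocks: 53, each 17982 frames → 953046.
Remaining 5 whole minutes in the current block: 1800 + 4 × 1798 = 8992 frames.
Within the current minute: 51 × 30 + 20 − 2 = 1548 (labels ;00/;01 skipped at this minute). Total = 953046 + 8992 + 1548 = 963586.

963586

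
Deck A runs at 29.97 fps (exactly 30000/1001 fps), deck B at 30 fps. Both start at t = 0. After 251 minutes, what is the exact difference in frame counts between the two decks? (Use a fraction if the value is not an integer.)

251 min = 15060 s.
A emits 30000/1001 × 15060 = 451800000/1001 frames; B emits 30 × 15060 = 451800.
Difference = 451800/1001 frames (≈ 451.3487); B is ahead of A.

451800/1001 frames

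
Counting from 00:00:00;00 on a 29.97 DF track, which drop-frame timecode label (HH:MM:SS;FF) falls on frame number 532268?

04:56:00;02

Ten DF minutes hold 17982 frames, so frame 532268 lies in block 29 (frames 521478–539459) with 10790 frames into that block.
The block's first minute is 1800 frames and the rest 1798 each; 10790 frames reaches minute 6, so 29 × 18 + 6 × 2 = 534 labels have been skipped so far.
Adding those back, label number 532268 + 534 = 532802 at 30 labels/s is 17760 s + 2 f = 4 h 56 min 0 s frame 2, i.e. 04:56:00;02.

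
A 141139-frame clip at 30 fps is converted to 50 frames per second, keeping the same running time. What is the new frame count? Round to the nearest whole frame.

Frames at target rate = 141139 × (50) / (30) = 705695/3 ≈ 235231.667.
Nearest whole frame: 235232.

235232 frames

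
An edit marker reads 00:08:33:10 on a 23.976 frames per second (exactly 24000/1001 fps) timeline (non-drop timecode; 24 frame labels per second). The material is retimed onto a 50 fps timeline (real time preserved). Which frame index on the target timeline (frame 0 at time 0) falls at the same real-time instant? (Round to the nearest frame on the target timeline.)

frame 25697

Source frame index: (0×3600 + 8×60 + 33) × 24 + 10 = 12322.
Real time: 12322 / (24000/1001) = 6167161/12000 s.
Target frame: (6167161/12000) × (50) = 6167161/240 ≈ 25696.504 → 25697.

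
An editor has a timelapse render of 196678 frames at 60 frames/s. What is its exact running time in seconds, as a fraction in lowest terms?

Running time = 196678 ÷ (60) = 196678 × 1/60 = 98339/30 s.

98339/30 seconds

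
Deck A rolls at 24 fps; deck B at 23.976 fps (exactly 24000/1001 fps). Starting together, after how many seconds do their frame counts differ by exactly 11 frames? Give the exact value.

11011/24 seconds

The gap grows by |24000/1001 − 24| = 24/1001 frames per second.
Time for a 11-frame gap: 11 ÷ (24/1001) = 11011/24 s.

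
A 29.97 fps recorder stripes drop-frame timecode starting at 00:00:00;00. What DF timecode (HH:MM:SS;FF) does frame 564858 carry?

05:14:07;14

Ten DF minutes hold 17982 frames, so frame 564858 lies in block 31 (frames 557442–575423) with 7416 frames into that block.
The block's first minute is 1800 frames and the rest 1798 each; 7416 frames reaches minute 4, so 31 × 18 + 4 × 2 = 566 labels have been skipped so far.
Adding those back, label number 564858 + 566 = 565424 at 30 labels/s is 18847 s + 14 f = 5 h 14 min 7 s frame 14, i.e. 05:14:07;14.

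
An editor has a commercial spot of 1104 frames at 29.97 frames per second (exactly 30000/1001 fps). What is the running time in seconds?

36.8368 seconds

Running time = 1104 / (30000/1001) = 36.8368 s.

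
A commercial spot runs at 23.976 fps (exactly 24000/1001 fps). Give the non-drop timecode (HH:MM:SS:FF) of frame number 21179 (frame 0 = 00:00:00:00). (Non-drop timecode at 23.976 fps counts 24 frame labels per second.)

00:14:42:11

21179 ÷ 24 = 882 full seconds, remainder 11 frames.
882 s = 0 h 14 min 42 s.
Timecode: 00:14:42:11.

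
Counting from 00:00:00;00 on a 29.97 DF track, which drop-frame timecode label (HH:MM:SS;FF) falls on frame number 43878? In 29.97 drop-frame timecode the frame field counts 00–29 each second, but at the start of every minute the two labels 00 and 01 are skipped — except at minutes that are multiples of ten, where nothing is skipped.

00:24:24;02

Ten DF minutes hold 17982 frames, so frame 43878 lies in block 2 (frames 35964–53945) with 7914 frames into that block.
The block's first minute is 1800 frames and the rest 1798 each; 7914 frames reaches minute 4, so 2 × 18 + 4 × 2 = 44 labels have been skipped so far.
Adding those back, label number 43878 + 44 = 43922 at 30 labels/s is 1464 s + 2 f = 0 h 24 min 24 s frame 2, i.e. 00:24:24;02.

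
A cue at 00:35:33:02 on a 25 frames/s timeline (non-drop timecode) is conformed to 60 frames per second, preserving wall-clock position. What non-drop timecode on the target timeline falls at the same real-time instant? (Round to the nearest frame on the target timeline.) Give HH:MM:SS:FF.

00:35:33:05

Source frame index: (0×3600 + 35×60 + 33) × 25 + 2 = 53327.
Real time: 53327 / (25) = 53327/25 s.
Target frame: (53327/25) × (60) = 639924/5 ≈ 127984.800 → 127985.
At 60 labels/s: frame 127985 → 00:35:33:05.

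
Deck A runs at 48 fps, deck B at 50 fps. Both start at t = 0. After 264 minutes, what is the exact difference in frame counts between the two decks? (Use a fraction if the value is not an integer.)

264 min = 15840 s.
A emits 48 × 15840 = 760320 frames; B emits 50 × 15840 = 792000.
Difference = 31680 frames; B is ahead of A.

31680 frames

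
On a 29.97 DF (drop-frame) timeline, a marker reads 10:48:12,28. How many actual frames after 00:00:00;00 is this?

1165620

As if non-drop at 30 labels/s: (10 × 3600 + 48 × 60 + 12) × 30 + 28 = 1166788.
Minute boundaries passed: 648; those not divisible by 10: 648 − 64 = 584; dropped labels = 2 × 584 = 1168.
Actual frame index = 1166788 − 1168 = 1165620.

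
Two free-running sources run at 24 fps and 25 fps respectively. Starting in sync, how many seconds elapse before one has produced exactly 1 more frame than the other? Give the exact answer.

The gap grows by |25 − 24| = 1 frame per second.
Time for a 1-frame gap: 1 ÷ (1) = 1 s.

1 seconds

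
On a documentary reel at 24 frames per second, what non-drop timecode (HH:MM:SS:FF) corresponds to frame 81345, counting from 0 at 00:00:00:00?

81345 ÷ 24 = 3389 full seconds, remainder 9 frames.
3389 s = 0 h 56 min 29 s.
Timecode: 00:56:29:09.

00:56:29:09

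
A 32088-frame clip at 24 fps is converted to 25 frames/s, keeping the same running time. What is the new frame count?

Target frames = source frames × (target rate / source rate) = 32088 × (25)/(24) = 32088 × 25/24 = 33425.

33425 frames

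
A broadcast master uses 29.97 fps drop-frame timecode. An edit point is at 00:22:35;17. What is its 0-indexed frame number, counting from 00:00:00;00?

As if non-drop at 30 labels/s: (0 × 3600 + 22 × 60 + 35) × 30 + 17 = 40667.
Minute boundaries passed: 22; those not divisible by 10: 22 − 2 = 20; dropped labels = 2 × 20 = 40.
Actual frame index = 40667 − 40 = 40627.

40627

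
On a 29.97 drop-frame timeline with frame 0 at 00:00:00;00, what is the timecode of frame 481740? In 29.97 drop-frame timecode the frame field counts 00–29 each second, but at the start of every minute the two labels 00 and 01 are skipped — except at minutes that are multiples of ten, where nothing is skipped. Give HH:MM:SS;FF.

Ten DF minutes hold 17982 frames, so frame 481740 lies in block 26 (frames 467532–485513) with 14208 frames into that block.
The block's first minute is 1800 frames and the rest 1798 each; 14208 frames reaches minute 7, so 26 × 18 + 7 × 2 = 482 labels have been skipped so far.
Adding those back, label number 481740 + 482 = 482222 at 30 labels/s is 16074 s + 2 f = 4 h 27 min 54 s frame 2, i.e. 04:27:54;02.

04:27:54;02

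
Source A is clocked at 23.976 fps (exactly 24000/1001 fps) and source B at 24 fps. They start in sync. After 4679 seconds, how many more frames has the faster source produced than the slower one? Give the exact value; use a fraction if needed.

112296/1001 frames

A emits 24000/1001 × 4679 = 112296000/1001 frames; B emits 24 × 4679 = 112296.
Difference = 112296/1001 frames (≈ 112.1838); B is ahead of A.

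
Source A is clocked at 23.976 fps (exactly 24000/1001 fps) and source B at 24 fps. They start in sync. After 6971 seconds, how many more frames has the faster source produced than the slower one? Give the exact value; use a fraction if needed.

167304/1001 frames

A emits 24000/1001 × 6971 = 167304000/1001 frames; B emits 24 × 6971 = 167304.
Difference = 167304/1001 frames (≈ 167.1369); B is ahead of A.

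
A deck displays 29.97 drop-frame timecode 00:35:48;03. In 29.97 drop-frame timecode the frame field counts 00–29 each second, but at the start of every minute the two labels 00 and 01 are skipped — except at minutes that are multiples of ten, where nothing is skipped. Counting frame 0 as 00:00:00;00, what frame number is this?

64379

Complete 10-minute blocks: 3, each 17982 frames → 53946.
Remaining 5 whole minutes in the current block: 1800 + 4 × 1798 = 8992 frames.
Within the current minute: 48 × 30 + 3 − 2 = 1441 (labels ;00/;01 skipped at this minute). Total = 53946 + 8992 + 1441 = 64379.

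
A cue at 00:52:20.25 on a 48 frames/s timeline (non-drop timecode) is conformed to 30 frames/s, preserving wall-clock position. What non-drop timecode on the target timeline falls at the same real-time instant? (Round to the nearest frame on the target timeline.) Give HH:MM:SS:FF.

Source frame index: (0×3600 + 52×60 + 20) × 48 + 25 = 150745.
Real time: 150745 / (48) = 150745/48 s.
Target frame: (150745/48) × (30) = 753725/8 ≈ 94215.625 → 94216.
At 30 labels/s: frame 94216 → 00:52:20:16.

00:52:20:16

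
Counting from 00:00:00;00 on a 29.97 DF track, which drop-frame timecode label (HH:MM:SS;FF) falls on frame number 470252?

04:21:30;22

Ten DF minutes hold 17982 frames, so frame 470252 lies in block 26 (frames 467532–485513) with 2720 frames into that block.
The block's first minute is 1800 frames and the rest 1798 each; 2720 frames reaches minute 1, so 26 × 18 + 1 × 2 = 470 labels have been skipped so far.
Adding those back, label number 470252 + 470 = 470722 at 30 labels/s is 15690 s + 22 f = 4 h 21 min 30 s frame 22, i.e. 04:21:30;22.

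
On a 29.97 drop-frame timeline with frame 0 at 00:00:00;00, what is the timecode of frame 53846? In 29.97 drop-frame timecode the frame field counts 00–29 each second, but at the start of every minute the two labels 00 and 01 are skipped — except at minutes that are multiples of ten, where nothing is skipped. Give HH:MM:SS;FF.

00:29:56;20

Each 10-minute DF block holds 10 × 60 × 30 − 9 × 2 = 17982 frames. 53846 ÷ 17982 → 2 full blocks, remainder 17882.
Within the partial block the first minute is 1800 frames and each further minute 1798, so 9 further minute boundaries passed. Total skipped labels = 18 × 2 + 2 × 9 = 54.
Non-drop label index = 53846 + 54 = 53900; at 30 labels/s that is 00:29:56:20, i.e. DF 00:29:56;20.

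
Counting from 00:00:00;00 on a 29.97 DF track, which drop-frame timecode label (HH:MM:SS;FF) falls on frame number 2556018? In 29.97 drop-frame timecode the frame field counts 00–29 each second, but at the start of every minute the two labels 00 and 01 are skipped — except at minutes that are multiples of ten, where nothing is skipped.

23:41:25;26

Each 10-minute DF block holds 10 × 60 × 30 − 9 × 2 = 17982 frames. 2556018 ÷ 17982 → 142 full blocks, remainder 2574.
Within the partial block the first minute is 1800 frames and each further minute 1798, so 1 further minute boundary passed. Total skipped labels = 18 × 142 + 2 × 1 = 2558.
Non-drop label index = 2556018 + 2558 = 2558576; at 30 labels/s that is 23:41:25:26, i.e. DF 23:41:25;26.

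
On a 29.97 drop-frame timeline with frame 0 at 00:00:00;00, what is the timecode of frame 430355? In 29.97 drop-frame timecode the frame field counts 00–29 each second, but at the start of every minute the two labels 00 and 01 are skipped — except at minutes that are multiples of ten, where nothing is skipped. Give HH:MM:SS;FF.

03:59:19;17

Each 10-minute DF block holds 10 × 60 × 30 − 9 × 2 = 17982 frames. 430355 ÷ 17982 → 23 full blocks, remainder 16769.
Within the partial block the first minute is 1800 frames and each further minute 1798, so 9 further minute boundaries passed. Total skipped labels = 18 × 23 + 2 × 9 = 432.
Non-drop label index = 430355 + 432 = 430787; at 30 labels/s that is 03:59:19:17, i.e. DF 03:59:19;17.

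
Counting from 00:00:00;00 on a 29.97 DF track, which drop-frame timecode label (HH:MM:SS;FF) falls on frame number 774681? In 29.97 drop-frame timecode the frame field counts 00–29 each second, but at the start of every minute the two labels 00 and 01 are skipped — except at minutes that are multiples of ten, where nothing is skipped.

Ten DF minutes hold 17982 frames, so frame 774681 lies in block 43 (frames 773226–791207) with 1455 frames into that block.
The block's first minute is 1800 frames and the rest 1798 each; 1455 frames reaches minute 0, so 43 × 18 + 0 × 2 = 774 labels have been skipped so far.
Adding those back, label number 774681 + 774 = 775455 at 30 labels/s is 25848 s + 15 f = 7 h 10 min 48 s frame 15, i.e. 07:10:48;15.

07:10:48;15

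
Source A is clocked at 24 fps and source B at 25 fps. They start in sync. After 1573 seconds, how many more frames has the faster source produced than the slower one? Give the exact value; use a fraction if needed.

1573 frames

A emits 24 × 1573 = 37752 frames; B emits 25 × 1573 = 39325.
Difference = 1573 frames; B is ahead of A.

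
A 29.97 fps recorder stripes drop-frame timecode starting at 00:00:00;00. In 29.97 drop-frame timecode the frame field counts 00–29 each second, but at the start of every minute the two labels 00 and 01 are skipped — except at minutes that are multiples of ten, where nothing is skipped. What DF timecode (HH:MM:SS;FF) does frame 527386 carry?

04:53:17;04

Each 10-minute DF block holds 10 × 60 × 30 − 9 × 2 = 17982 frames. 527386 ÷ 17982 → 29 full blocks, remainder 5908.
Within the partial block the first minute is 1800 frames and each further minute 1798, so 3 further minute boundaries passed. Total skipped labels = 18 × 29 + 2 × 3 = 528.
Non-drop label index = 527386 + 528 = 527914; at 30 labels/s that is 04:53:17:04, i.e. DF 04:53:17;04.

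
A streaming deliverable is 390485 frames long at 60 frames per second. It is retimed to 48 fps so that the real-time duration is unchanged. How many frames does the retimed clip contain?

Target frames = source frames × (target rate / source rate) = 390485 × (48)/(60) = 390485 × 4/5 = 312388.

312388 frames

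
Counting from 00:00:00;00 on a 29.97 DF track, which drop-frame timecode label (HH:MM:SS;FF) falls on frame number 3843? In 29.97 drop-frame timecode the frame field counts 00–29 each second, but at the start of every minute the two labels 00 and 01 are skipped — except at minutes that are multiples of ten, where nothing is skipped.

00:02:08;07

Each 10-minute DF block holds 10 × 60 × 30 − 9 × 2 = 17982 frames. 3843 ÷ 17982 → 0 full blocks, remainder 3843.
Within the partial block the first minute is 1800 frames and each further minute 1798, so 2 further minute boundaries passed. Total skipped labels = 18 × 0 + 2 × 2 = 4.
Non-drop label index = 3843 + 4 = 3847; at 30 labels/s that is 00:02:08:07, i.e. DF 00:02:08;07.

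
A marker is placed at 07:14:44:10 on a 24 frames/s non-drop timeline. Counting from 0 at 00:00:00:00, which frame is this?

626026

Total seconds to the label: (7 × 3600 + 14 × 60 + 44) = 26084.
Frame index = 26084 × 24 + 10 = 626026.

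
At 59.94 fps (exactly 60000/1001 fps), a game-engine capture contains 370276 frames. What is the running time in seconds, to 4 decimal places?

6177.4379 seconds

Running time = 370276 × 1001/60000 = 92661569/15000 s ≈ 6177.4379 s.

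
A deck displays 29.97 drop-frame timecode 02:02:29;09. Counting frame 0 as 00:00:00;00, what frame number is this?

220259

Complete 10-minute blocks: 12, each 17982 frames → 215784.
Remaining 2 whole minutes in the current block: 1800 + 1 × 1798 = 3598 frames.
Within the current minute: 29 × 30 + 9 − 2 = 877 (labels ;00/;01 skipped at this minute). Total = 215784 + 3598 + 877 = 220259.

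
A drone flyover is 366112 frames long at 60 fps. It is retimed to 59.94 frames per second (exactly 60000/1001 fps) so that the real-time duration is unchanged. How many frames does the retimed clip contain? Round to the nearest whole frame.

Frames at target rate = 366112 × (60000/1001) / (60) = 366112000/1001 ≈ 365746.254.
Nearest whole frame: 365746.

365746 frames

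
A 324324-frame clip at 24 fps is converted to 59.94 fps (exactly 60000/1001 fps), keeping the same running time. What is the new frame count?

Target frames = source frames × (target rate / source rate) = 324324 × (60000/1001)/(24) = 324324 × 2500/1001 = 810000.

810000 frames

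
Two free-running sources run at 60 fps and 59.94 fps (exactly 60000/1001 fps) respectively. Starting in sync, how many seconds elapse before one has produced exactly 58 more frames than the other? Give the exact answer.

The gap grows by |60000/1001 − 60| = 60/1001 frames per second.
Time for a 58-frame gap: 58 ÷ (60/1001) = 29029/30 s.

29029/30 seconds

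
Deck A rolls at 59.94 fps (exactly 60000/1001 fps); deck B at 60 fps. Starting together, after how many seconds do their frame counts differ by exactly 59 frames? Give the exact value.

The gap grows by |60 − 60000/1001| = 60/1001 frames per second.
Time for a 59-frame gap: 59 ÷ (60/1001) = 59059/60 s.

59059/60 seconds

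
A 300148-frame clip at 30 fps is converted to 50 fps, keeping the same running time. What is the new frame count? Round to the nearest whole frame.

Frames at target rate = 300148 × (50) / (30) = 1500740/3 ≈ 500246.667.
Nearest whole frame: 500247.

500247 frames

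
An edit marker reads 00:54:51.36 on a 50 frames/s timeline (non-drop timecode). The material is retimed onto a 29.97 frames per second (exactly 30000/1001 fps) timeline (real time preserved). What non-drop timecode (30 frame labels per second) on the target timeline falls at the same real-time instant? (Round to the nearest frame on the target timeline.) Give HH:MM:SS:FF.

00:54:48:13

Source frame index: (0×3600 + 54×60 + 51) × 50 + 36 = 164586.
Real time: 164586 / (50) = 82293/25 s.
Target frame: (82293/25) × (30000/1001) = 98751600/1001 ≈ 98652.947 → 98653.
At 30 labels/s: frame 98653 → 00:54:48:13.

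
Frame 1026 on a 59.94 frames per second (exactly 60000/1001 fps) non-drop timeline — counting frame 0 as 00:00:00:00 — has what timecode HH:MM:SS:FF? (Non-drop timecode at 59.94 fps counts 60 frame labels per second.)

1026 ÷ 60 = 17 full seconds, remainder 6 frames.
17 s = 0 h 0 min 17 s.
Timecode: 00:00:17:06.

00:00:17:06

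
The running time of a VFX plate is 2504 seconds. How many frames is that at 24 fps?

Frames = 2504 × 24 = 60096.

60096 frames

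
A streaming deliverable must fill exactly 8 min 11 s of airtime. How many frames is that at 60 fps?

29460 frames

8 min 11 s = 491 s.
Frames = 491 × 60 = 29460.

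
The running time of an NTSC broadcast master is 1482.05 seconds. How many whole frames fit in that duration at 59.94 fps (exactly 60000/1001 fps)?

88834 frames

Frames = 1482.05 × 60000/1001 = 88923000/1001 ≈ 88834.1658.
Complete frames: 88834.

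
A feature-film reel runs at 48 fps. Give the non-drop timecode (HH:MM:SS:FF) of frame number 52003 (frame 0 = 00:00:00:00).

00:18:03:19

52003 ÷ 48 = 1083 full seconds, remainder 19 frames.
1083 s = 0 h 18 min 3 s.
Timecode: 00:18:03:19.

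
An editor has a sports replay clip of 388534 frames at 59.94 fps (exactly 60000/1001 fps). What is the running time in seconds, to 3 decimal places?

6482.042 seconds

Running time = 388534 × 1001/60000 = 194461267/30000 s ≈ 6482.042 s.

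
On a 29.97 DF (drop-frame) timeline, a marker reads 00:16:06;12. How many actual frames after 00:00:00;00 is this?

28962

Complete 10-minute blocks: 1, each 17982 frames → 17982.
Remaining 6 whole minutes in the current block: 1800 + 5 × 1798 = 10790 frames.
Within the current minute: 6 × 30 + 12 − 2 = 190 (labels ;00/;01 skipped at this minute). Total = 17982 + 10790 + 190 = 28962.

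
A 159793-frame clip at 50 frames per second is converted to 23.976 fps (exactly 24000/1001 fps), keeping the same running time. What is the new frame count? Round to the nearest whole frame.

Frames at target rate = 159793 × (24000/1001) / (50) = 76700640/1001 ≈ 76624.016.
Nearest whole frame: 76624.

76624 frames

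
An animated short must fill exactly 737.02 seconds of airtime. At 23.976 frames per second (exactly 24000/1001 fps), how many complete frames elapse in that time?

17670 frames

Frames = 737.02 × 24000/1001 = 17688480/1001 ≈ 17670.8092.
Complete frames: 17670.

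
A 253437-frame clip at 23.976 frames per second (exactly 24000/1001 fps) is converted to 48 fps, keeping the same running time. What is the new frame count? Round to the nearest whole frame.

507381 frames

Frames at target rate = 253437 × (48) / (24000/1001) = 253690437/500 ≈ 507380.874.
Nearest whole frame: 507381.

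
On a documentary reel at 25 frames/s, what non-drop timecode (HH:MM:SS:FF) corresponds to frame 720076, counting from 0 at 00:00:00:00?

08:00:03:01

720076 ÷ 25 = 28803 full seconds, remainder 1 frame.
28803 s = 8 h 0 min 3 s.
Timecode: 08:00:03:01.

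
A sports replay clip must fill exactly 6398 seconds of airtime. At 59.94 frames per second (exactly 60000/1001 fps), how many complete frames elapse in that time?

383496 frames

Frames = 6398 × 60000/1001 = 54840000/143 ≈ 383496.5035.
Complete frames: 383496.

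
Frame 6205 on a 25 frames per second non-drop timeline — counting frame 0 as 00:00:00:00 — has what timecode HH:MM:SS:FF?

00:04:08:05

6205 ÷ 25 = 248 full seconds, remainder 5 frames.
248 s = 0 h 4 min 8 s.
Timecode: 00:04:08:05.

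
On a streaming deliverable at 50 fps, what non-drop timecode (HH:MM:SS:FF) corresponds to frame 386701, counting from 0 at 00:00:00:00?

02:08:54:01

386701 ÷ 50 = 7734 full seconds, remainder 1 frame.
7734 s = 2 h 8 min 54 s.
Timecode: 02:08:54:01.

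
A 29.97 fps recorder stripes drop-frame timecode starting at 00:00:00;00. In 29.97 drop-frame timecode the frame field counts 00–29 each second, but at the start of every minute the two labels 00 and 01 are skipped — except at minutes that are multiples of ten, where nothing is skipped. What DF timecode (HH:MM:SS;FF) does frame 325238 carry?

03:00:52;02

Each 10-minute DF block holds 10 × 60 × 30 − 9 × 2 = 17982 frames. 325238 ÷ 17982 → 18 full blocks, remainder 1562.
Within the partial block the first minute is 1800 frames and each further minute 1798, so 0 further minute boundaries passed. Total skipped labels = 18 × 18 + 2 × 0 = 324.
Non-drop label index = 325238 + 324 = 325562; at 30 labels/s that is 03:00:52:02, i.e. DF 03:00:52;02.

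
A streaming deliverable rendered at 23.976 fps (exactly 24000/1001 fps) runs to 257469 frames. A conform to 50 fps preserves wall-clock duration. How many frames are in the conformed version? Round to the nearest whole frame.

Frames at target rate = 257469 × (50) / (24000/1001) = 85908823/160 ≈ 536930.144.
Nearest whole frame: 536930.

536930 frames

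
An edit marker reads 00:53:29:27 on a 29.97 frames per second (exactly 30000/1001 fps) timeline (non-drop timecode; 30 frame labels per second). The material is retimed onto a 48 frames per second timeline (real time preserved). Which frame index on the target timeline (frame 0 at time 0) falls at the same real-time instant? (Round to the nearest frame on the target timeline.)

Source frame index: (0×3600 + 53×60 + 29) × 30 + 27 = 96297.
Real time: 96297 / (30000/1001) = 32131099/10000 s.
Target frame: (32131099/10000) × (48) = 96393297/625 ≈ 154229.275 → 154229.

frame 154229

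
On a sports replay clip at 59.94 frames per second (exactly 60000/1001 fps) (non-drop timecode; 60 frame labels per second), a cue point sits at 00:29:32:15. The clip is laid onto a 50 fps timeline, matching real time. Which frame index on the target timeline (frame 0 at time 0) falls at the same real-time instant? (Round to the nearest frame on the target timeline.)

Source frame index: (0×3600 + 29×60 + 32) × 60 + 15 = 106335.
Real time: 106335 / (60000/1001) = 7096089/4000 s.
Target frame: (7096089/4000) × (50) = 7096089/80 ≈ 88701.113 → 88701.

frame 88701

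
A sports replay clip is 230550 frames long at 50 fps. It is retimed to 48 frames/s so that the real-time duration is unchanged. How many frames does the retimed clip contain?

Target frames = source frames × (target rate / source rate) = 230550 × (48)/(50) = 230550 × 24/25 = 221328.

221328 frames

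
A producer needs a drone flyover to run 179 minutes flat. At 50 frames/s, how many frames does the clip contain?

179 min = 10740 s.
Frames = 10740 × 50 = 537000.

537000 frames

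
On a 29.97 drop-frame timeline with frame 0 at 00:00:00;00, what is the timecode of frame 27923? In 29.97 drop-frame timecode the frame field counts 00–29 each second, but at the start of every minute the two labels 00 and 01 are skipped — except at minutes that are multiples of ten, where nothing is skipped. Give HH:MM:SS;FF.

00:15:31;21

Ten DF minutes hold 17982 frames, so frame 27923 lies in block 1 (frames 17982–35963) with 9941 frames into that block.
The block's first minute is 1800 frames and the rest 1798 each; 9941 frames reaches minute 5, so 1 × 18 + 5 × 2 = 28 labels have been skipped so far.
Adding those back, label number 27923 + 28 = 27951 at 30 labels/s is 931 s + 21 f = 0 h 15 min 31 s frame 21, i.e. 00:15:31;21.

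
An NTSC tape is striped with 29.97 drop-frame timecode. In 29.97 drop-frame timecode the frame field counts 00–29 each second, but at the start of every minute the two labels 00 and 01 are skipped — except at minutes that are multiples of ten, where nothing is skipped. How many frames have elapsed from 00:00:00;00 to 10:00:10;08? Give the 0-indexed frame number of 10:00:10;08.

1079228

Complete 10-minute blocks: 60, each 17982 frames → 1078920.
Remaining 0 whole minutes in the current block: 0 frames.
Within the current minute: 10 × 30 + 8 = 308. Total = 1078920 + 0 + 308 = 1079228.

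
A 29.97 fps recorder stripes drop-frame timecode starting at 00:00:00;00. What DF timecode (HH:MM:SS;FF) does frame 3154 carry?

00:01:45;06

Ten DF minutes hold 17982 frames, so frame 3154 lies in block 0 (frames 0–17981) with 3154 frames into that block.
The block's first minute is 1800 frames and the rest 1798 each; 3154 frames reaches minute 1, so 0 × 18 + 1 × 2 = 2 labels have been skipped so far.
Adding those back, label number 3154 + 2 = 3156 at 30 labels/s is 105 s + 6 f = 0 h 1 min 45 s frame 6, i.e. 00:01:45;06.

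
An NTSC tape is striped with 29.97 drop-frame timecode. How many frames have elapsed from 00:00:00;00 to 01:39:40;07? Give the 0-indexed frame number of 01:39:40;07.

Complete 10-minute blocks: 9, each 17982 frames → 161838.
Remaining 9 whole minutes in the current block: 1800 + 8 × 1798 = 16184 frames.
Within the current minute: 40 × 30 + 7 − 2 = 1205 (labels ;00/;01 skipped at this minute). Total = 161838 + 16184 + 1205 = 179227.

179227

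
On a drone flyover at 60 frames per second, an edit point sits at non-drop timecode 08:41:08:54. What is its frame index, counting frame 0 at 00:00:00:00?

frame 1876134

Total seconds to the label: (8 × 3600 + 41 × 60 + 8) = 31268.
Frame index = 31268 × 60 + 54 = 1876134.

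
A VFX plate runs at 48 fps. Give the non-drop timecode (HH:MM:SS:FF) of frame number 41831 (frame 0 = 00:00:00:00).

41831 ÷ 48 = 871 full seconds, remainder 23 frames.
871 s = 0 h 14 min 31 s.
Timecode: 00:14:31:23.

00:14:31:23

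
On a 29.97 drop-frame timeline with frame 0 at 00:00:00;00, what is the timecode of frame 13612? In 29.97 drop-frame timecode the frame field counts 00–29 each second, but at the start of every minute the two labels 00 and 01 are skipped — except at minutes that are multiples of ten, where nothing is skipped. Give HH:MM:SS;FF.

00:07:34;06

Each 10-minute DF block holds 10 × 60 × 30 − 9 × 2 = 17982 frames. 13612 ÷ 17982 → 0 full blocks, remainder 13612.
Within the partial block the first minute is 1800 frames and each further minute 1798, so 7 further minute boundaries passed. Total skipped labels = 18 × 0 + 2 × 7 = 14.
Non-drop label index = 13612 + 14 = 13626; at 30 labels/s that is 00:07:34:06, i.e. DF 00:07:34;06.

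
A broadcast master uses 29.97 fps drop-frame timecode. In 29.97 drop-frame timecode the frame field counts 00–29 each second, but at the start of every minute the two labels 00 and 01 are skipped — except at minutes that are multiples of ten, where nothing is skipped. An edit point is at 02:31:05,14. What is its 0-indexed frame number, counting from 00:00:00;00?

271692

As if non-drop at 30 labels/s: (2 × 3600 + 31 × 60 + 5) × 30 + 14 = 271964.
Minute boundaries passed: 151; those not divisible by 10: 151 − 15 = 136; dropped labels = 2 × 136 = 272.
Actual frame index = 271964 − 272 = 271692.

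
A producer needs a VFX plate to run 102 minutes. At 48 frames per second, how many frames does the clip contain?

102 min = 6120 s.
Frames = 6120 × 48 = 293760.

293760 frames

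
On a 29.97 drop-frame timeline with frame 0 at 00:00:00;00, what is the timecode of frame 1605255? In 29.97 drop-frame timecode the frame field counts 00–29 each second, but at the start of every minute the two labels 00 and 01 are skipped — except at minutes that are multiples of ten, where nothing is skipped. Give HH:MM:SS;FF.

Each 10-minute DF block holds 10 × 60 × 30 − 9 × 2 = 17982 frames. 1605255 ÷ 17982 → 89 full blocks, remainder 4857.
Within the partial block the first minute is 1800 frames and each further minute 1798, so 2 further minute boundaries passed. Total skipped labels = 18 × 89 + 2 × 2 = 1606.
Non-drop label index = 1605255 + 1606 = 1606861; at 30 labels/s that is 14:52:42:01, i.e. DF 14:52:42;01.

14:52:42;01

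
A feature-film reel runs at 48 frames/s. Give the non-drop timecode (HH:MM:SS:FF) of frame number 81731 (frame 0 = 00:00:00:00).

81731 ÷ 48 = 1702 full seconds, remainder 35 frames.
1702 s = 0 h 28 min 22 s.
Timecode: 00:28:22:35.

00:28:22:35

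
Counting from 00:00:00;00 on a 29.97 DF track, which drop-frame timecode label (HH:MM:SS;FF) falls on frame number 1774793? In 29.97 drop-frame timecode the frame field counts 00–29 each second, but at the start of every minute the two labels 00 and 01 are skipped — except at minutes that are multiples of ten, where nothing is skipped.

Each 10-minute DF block holds 10 × 60 × 30 − 9 × 2 = 17982 frames. 1774793 ÷ 17982 → 98 full blocks, remainder 12557.
Within the partial block the first minute is 1800 frames and each further minute 1798, so 6 further minute boundaries passed. Total skipped labels = 18 × 98 + 2 × 6 = 1776.
Non-drop label index = 1774793 + 1776 = 1776569; at 30 labels/s that is 16:26:58:29, i.e. DF 16:26:58;29.

16:26:58;29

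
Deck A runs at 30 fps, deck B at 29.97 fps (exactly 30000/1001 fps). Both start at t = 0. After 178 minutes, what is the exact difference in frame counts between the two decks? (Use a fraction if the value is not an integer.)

320400/1001 frames

178 min = 10680 s.
A emits 30 × 10680 = 320400 frames; B emits 30000/1001 × 10680 = 320400000/1001.
Difference = 320400/1001 frames (≈ 320.0799); B is behind A.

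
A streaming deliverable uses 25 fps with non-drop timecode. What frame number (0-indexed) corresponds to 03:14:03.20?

291095

Total seconds to the label: (3 × 3600 + 14 × 60 + 3) = 11643.
Frame index = 11643 × 25 + 20 = 291095.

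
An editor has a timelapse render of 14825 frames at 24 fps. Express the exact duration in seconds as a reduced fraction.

Running time = 14825 ÷ (24) = 14825 × 1/24 = 14825/24 s.

14825/24 seconds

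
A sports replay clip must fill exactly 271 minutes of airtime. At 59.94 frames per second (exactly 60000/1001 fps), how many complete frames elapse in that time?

974625 frames

271 min = 16260 s.
Frames = 16260 × 60000/1001 = 975600000/1001 ≈ 974625.3746.
Complete frames: 974625.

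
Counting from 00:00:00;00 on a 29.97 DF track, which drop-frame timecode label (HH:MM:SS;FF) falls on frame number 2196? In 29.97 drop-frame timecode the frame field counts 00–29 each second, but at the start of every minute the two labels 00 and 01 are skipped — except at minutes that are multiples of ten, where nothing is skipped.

00:01:13;08

Each 10-minute DF block holds 10 × 60 × 30 − 9 × 2 = 17982 frames. 2196 ÷ 17982 → 0 full blocks, remainder 2196.
Within the partial block the first minute is 1800 frames and each further minute 1798, so 1 further minute boundary passed. Total skipped labels = 18 × 0 + 2 × 1 = 2.
Non-drop label index = 2196 + 2 = 2198; at 30 labels/s that is 00:01:13:08, i.e. DF 00:01:13;08.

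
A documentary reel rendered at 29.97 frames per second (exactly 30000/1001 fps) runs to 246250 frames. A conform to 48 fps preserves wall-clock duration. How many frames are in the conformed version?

394394 frames

Target frames = source frames × (target rate / source rate) = 246250 × (48)/(30000/1001) = 246250 × 1001/625 = 394394.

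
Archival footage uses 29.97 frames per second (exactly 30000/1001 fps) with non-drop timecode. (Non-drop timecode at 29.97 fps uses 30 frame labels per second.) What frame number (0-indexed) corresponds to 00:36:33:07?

Total seconds to the label: (0 × 3600 + 36 × 60 + 33) = 2193.
Frame index = 2193 × 30 + 7 = 65797.

frame 65797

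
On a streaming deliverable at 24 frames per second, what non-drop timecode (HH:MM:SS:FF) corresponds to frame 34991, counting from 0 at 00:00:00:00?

34991 ÷ 24 = 1457 full seconds, remainder 23 frames.
1457 s = 0 h 24 min 17 s.
Timecode: 00:24:17:23.

00:24:17:23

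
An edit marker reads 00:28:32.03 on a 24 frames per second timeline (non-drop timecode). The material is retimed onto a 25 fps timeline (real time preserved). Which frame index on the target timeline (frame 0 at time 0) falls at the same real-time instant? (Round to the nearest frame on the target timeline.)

frame 42803

Source frame index: (0×3600 + 28×60 + 32) × 24 + 3 = 41091.
Real time: 41091 / (24) = 13697/8 s.
Target frame: (13697/8) × (25) = 342425/8 ≈ 42803.125 → 42803.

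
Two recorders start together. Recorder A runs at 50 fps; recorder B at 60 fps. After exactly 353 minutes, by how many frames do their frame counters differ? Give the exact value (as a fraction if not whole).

211800 frames

353 min = 21180 s.
A emits 50 × 21180 = 1059000 frames; B emits 60 × 21180 = 1270800.
Difference = 211800 frames; B is ahead of A.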